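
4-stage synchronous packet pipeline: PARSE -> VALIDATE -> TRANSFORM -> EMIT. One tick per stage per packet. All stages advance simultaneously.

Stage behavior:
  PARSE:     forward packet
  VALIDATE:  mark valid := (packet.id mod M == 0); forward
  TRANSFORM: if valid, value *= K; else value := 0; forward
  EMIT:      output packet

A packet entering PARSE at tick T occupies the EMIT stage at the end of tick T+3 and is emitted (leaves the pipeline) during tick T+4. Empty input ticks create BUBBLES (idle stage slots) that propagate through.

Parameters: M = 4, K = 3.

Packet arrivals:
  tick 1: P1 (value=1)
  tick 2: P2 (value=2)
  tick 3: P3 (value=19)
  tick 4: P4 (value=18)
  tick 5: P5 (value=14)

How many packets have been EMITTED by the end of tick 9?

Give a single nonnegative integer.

Tick 1: [PARSE:P1(v=1,ok=F), VALIDATE:-, TRANSFORM:-, EMIT:-] out:-; in:P1
Tick 2: [PARSE:P2(v=2,ok=F), VALIDATE:P1(v=1,ok=F), TRANSFORM:-, EMIT:-] out:-; in:P2
Tick 3: [PARSE:P3(v=19,ok=F), VALIDATE:P2(v=2,ok=F), TRANSFORM:P1(v=0,ok=F), EMIT:-] out:-; in:P3
Tick 4: [PARSE:P4(v=18,ok=F), VALIDATE:P3(v=19,ok=F), TRANSFORM:P2(v=0,ok=F), EMIT:P1(v=0,ok=F)] out:-; in:P4
Tick 5: [PARSE:P5(v=14,ok=F), VALIDATE:P4(v=18,ok=T), TRANSFORM:P3(v=0,ok=F), EMIT:P2(v=0,ok=F)] out:P1(v=0); in:P5
Tick 6: [PARSE:-, VALIDATE:P5(v=14,ok=F), TRANSFORM:P4(v=54,ok=T), EMIT:P3(v=0,ok=F)] out:P2(v=0); in:-
Tick 7: [PARSE:-, VALIDATE:-, TRANSFORM:P5(v=0,ok=F), EMIT:P4(v=54,ok=T)] out:P3(v=0); in:-
Tick 8: [PARSE:-, VALIDATE:-, TRANSFORM:-, EMIT:P5(v=0,ok=F)] out:P4(v=54); in:-
Tick 9: [PARSE:-, VALIDATE:-, TRANSFORM:-, EMIT:-] out:P5(v=0); in:-
Emitted by tick 9: ['P1', 'P2', 'P3', 'P4', 'P5']

Answer: 5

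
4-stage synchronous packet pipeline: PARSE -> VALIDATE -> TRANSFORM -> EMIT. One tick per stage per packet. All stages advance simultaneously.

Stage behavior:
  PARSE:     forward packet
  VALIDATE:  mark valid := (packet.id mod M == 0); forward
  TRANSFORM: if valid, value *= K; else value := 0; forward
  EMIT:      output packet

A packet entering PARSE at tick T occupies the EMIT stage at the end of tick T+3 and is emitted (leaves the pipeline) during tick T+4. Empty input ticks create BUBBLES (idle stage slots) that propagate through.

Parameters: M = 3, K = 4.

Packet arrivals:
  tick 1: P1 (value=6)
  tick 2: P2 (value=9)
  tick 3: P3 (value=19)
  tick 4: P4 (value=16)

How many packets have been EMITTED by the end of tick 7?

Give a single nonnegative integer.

Answer: 3

Derivation:
Tick 1: [PARSE:P1(v=6,ok=F), VALIDATE:-, TRANSFORM:-, EMIT:-] out:-; in:P1
Tick 2: [PARSE:P2(v=9,ok=F), VALIDATE:P1(v=6,ok=F), TRANSFORM:-, EMIT:-] out:-; in:P2
Tick 3: [PARSE:P3(v=19,ok=F), VALIDATE:P2(v=9,ok=F), TRANSFORM:P1(v=0,ok=F), EMIT:-] out:-; in:P3
Tick 4: [PARSE:P4(v=16,ok=F), VALIDATE:P3(v=19,ok=T), TRANSFORM:P2(v=0,ok=F), EMIT:P1(v=0,ok=F)] out:-; in:P4
Tick 5: [PARSE:-, VALIDATE:P4(v=16,ok=F), TRANSFORM:P3(v=76,ok=T), EMIT:P2(v=0,ok=F)] out:P1(v=0); in:-
Tick 6: [PARSE:-, VALIDATE:-, TRANSFORM:P4(v=0,ok=F), EMIT:P3(v=76,ok=T)] out:P2(v=0); in:-
Tick 7: [PARSE:-, VALIDATE:-, TRANSFORM:-, EMIT:P4(v=0,ok=F)] out:P3(v=76); in:-
Emitted by tick 7: ['P1', 'P2', 'P3']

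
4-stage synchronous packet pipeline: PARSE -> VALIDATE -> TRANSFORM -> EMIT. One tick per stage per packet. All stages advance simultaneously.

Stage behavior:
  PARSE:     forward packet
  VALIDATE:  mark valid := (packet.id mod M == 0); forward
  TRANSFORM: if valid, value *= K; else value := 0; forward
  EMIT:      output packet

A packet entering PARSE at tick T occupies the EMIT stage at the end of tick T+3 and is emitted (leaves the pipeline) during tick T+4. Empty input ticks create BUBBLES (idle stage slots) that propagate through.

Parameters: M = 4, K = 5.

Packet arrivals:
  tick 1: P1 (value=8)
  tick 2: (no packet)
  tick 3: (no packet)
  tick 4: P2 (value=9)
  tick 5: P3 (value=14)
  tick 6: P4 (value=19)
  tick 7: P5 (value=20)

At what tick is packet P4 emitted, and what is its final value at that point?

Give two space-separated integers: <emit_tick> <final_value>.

Tick 1: [PARSE:P1(v=8,ok=F), VALIDATE:-, TRANSFORM:-, EMIT:-] out:-; in:P1
Tick 2: [PARSE:-, VALIDATE:P1(v=8,ok=F), TRANSFORM:-, EMIT:-] out:-; in:-
Tick 3: [PARSE:-, VALIDATE:-, TRANSFORM:P1(v=0,ok=F), EMIT:-] out:-; in:-
Tick 4: [PARSE:P2(v=9,ok=F), VALIDATE:-, TRANSFORM:-, EMIT:P1(v=0,ok=F)] out:-; in:P2
Tick 5: [PARSE:P3(v=14,ok=F), VALIDATE:P2(v=9,ok=F), TRANSFORM:-, EMIT:-] out:P1(v=0); in:P3
Tick 6: [PARSE:P4(v=19,ok=F), VALIDATE:P3(v=14,ok=F), TRANSFORM:P2(v=0,ok=F), EMIT:-] out:-; in:P4
Tick 7: [PARSE:P5(v=20,ok=F), VALIDATE:P4(v=19,ok=T), TRANSFORM:P3(v=0,ok=F), EMIT:P2(v=0,ok=F)] out:-; in:P5
Tick 8: [PARSE:-, VALIDATE:P5(v=20,ok=F), TRANSFORM:P4(v=95,ok=T), EMIT:P3(v=0,ok=F)] out:P2(v=0); in:-
Tick 9: [PARSE:-, VALIDATE:-, TRANSFORM:P5(v=0,ok=F), EMIT:P4(v=95,ok=T)] out:P3(v=0); in:-
Tick 10: [PARSE:-, VALIDATE:-, TRANSFORM:-, EMIT:P5(v=0,ok=F)] out:P4(v=95); in:-
Tick 11: [PARSE:-, VALIDATE:-, TRANSFORM:-, EMIT:-] out:P5(v=0); in:-
P4: arrives tick 6, valid=True (id=4, id%4=0), emit tick 10, final value 95

Answer: 10 95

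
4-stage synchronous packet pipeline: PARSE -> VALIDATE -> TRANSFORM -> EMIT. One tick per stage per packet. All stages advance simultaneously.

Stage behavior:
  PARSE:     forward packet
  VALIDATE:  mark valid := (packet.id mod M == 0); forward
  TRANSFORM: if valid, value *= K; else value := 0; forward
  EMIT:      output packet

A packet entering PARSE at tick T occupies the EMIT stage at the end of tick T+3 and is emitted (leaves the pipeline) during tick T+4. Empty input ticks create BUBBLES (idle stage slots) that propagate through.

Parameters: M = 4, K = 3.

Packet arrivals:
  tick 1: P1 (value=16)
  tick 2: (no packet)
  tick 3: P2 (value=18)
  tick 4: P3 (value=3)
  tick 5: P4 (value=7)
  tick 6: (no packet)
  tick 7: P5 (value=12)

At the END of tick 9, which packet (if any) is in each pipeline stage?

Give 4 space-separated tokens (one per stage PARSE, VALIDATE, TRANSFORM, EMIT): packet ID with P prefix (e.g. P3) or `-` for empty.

Tick 1: [PARSE:P1(v=16,ok=F), VALIDATE:-, TRANSFORM:-, EMIT:-] out:-; in:P1
Tick 2: [PARSE:-, VALIDATE:P1(v=16,ok=F), TRANSFORM:-, EMIT:-] out:-; in:-
Tick 3: [PARSE:P2(v=18,ok=F), VALIDATE:-, TRANSFORM:P1(v=0,ok=F), EMIT:-] out:-; in:P2
Tick 4: [PARSE:P3(v=3,ok=F), VALIDATE:P2(v=18,ok=F), TRANSFORM:-, EMIT:P1(v=0,ok=F)] out:-; in:P3
Tick 5: [PARSE:P4(v=7,ok=F), VALIDATE:P3(v=3,ok=F), TRANSFORM:P2(v=0,ok=F), EMIT:-] out:P1(v=0); in:P4
Tick 6: [PARSE:-, VALIDATE:P4(v=7,ok=T), TRANSFORM:P3(v=0,ok=F), EMIT:P2(v=0,ok=F)] out:-; in:-
Tick 7: [PARSE:P5(v=12,ok=F), VALIDATE:-, TRANSFORM:P4(v=21,ok=T), EMIT:P3(v=0,ok=F)] out:P2(v=0); in:P5
Tick 8: [PARSE:-, VALIDATE:P5(v=12,ok=F), TRANSFORM:-, EMIT:P4(v=21,ok=T)] out:P3(v=0); in:-
Tick 9: [PARSE:-, VALIDATE:-, TRANSFORM:P5(v=0,ok=F), EMIT:-] out:P4(v=21); in:-
At end of tick 9: ['-', '-', 'P5', '-']

Answer: - - P5 -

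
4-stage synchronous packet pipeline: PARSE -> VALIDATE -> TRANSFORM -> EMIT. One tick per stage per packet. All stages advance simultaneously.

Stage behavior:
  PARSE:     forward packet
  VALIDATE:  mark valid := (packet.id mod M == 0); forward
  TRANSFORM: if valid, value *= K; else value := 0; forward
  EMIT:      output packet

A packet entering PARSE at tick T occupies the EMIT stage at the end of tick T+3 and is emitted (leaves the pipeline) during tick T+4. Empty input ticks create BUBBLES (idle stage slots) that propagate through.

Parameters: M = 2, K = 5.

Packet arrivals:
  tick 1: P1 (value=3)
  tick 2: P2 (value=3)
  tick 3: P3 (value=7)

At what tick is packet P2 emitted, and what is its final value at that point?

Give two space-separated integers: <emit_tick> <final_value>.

Tick 1: [PARSE:P1(v=3,ok=F), VALIDATE:-, TRANSFORM:-, EMIT:-] out:-; in:P1
Tick 2: [PARSE:P2(v=3,ok=F), VALIDATE:P1(v=3,ok=F), TRANSFORM:-, EMIT:-] out:-; in:P2
Tick 3: [PARSE:P3(v=7,ok=F), VALIDATE:P2(v=3,ok=T), TRANSFORM:P1(v=0,ok=F), EMIT:-] out:-; in:P3
Tick 4: [PARSE:-, VALIDATE:P3(v=7,ok=F), TRANSFORM:P2(v=15,ok=T), EMIT:P1(v=0,ok=F)] out:-; in:-
Tick 5: [PARSE:-, VALIDATE:-, TRANSFORM:P3(v=0,ok=F), EMIT:P2(v=15,ok=T)] out:P1(v=0); in:-
Tick 6: [PARSE:-, VALIDATE:-, TRANSFORM:-, EMIT:P3(v=0,ok=F)] out:P2(v=15); in:-
Tick 7: [PARSE:-, VALIDATE:-, TRANSFORM:-, EMIT:-] out:P3(v=0); in:-
P2: arrives tick 2, valid=True (id=2, id%2=0), emit tick 6, final value 15

Answer: 6 15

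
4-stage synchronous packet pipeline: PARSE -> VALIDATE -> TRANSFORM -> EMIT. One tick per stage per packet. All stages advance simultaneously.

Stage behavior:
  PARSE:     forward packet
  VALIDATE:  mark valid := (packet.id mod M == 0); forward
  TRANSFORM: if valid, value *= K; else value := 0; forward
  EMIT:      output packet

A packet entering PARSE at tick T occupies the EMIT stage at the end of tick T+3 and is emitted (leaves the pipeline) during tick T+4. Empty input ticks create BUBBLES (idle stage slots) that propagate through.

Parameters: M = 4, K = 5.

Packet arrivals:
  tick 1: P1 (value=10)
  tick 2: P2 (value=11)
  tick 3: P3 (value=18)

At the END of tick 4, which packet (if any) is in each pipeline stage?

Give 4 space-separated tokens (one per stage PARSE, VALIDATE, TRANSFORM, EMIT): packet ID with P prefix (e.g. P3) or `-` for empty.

Tick 1: [PARSE:P1(v=10,ok=F), VALIDATE:-, TRANSFORM:-, EMIT:-] out:-; in:P1
Tick 2: [PARSE:P2(v=11,ok=F), VALIDATE:P1(v=10,ok=F), TRANSFORM:-, EMIT:-] out:-; in:P2
Tick 3: [PARSE:P3(v=18,ok=F), VALIDATE:P2(v=11,ok=F), TRANSFORM:P1(v=0,ok=F), EMIT:-] out:-; in:P3
Tick 4: [PARSE:-, VALIDATE:P3(v=18,ok=F), TRANSFORM:P2(v=0,ok=F), EMIT:P1(v=0,ok=F)] out:-; in:-
At end of tick 4: ['-', 'P3', 'P2', 'P1']

Answer: - P3 P2 P1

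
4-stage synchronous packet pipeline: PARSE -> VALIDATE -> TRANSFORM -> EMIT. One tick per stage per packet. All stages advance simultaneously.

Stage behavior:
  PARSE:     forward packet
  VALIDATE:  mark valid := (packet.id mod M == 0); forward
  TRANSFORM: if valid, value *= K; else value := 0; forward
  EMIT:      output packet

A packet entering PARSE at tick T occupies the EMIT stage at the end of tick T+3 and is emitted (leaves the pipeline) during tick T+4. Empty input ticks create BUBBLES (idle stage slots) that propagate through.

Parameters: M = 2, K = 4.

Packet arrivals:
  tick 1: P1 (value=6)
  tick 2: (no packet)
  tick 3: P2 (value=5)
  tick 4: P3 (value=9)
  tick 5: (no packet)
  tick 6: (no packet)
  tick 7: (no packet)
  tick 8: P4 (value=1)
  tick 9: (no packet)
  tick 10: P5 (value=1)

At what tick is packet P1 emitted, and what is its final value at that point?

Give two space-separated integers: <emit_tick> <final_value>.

Answer: 5 0

Derivation:
Tick 1: [PARSE:P1(v=6,ok=F), VALIDATE:-, TRANSFORM:-, EMIT:-] out:-; in:P1
Tick 2: [PARSE:-, VALIDATE:P1(v=6,ok=F), TRANSFORM:-, EMIT:-] out:-; in:-
Tick 3: [PARSE:P2(v=5,ok=F), VALIDATE:-, TRANSFORM:P1(v=0,ok=F), EMIT:-] out:-; in:P2
Tick 4: [PARSE:P3(v=9,ok=F), VALIDATE:P2(v=5,ok=T), TRANSFORM:-, EMIT:P1(v=0,ok=F)] out:-; in:P3
Tick 5: [PARSE:-, VALIDATE:P3(v=9,ok=F), TRANSFORM:P2(v=20,ok=T), EMIT:-] out:P1(v=0); in:-
Tick 6: [PARSE:-, VALIDATE:-, TRANSFORM:P3(v=0,ok=F), EMIT:P2(v=20,ok=T)] out:-; in:-
Tick 7: [PARSE:-, VALIDATE:-, TRANSFORM:-, EMIT:P3(v=0,ok=F)] out:P2(v=20); in:-
Tick 8: [PARSE:P4(v=1,ok=F), VALIDATE:-, TRANSFORM:-, EMIT:-] out:P3(v=0); in:P4
Tick 9: [PARSE:-, VALIDATE:P4(v=1,ok=T), TRANSFORM:-, EMIT:-] out:-; in:-
Tick 10: [PARSE:P5(v=1,ok=F), VALIDATE:-, TRANSFORM:P4(v=4,ok=T), EMIT:-] out:-; in:P5
Tick 11: [PARSE:-, VALIDATE:P5(v=1,ok=F), TRANSFORM:-, EMIT:P4(v=4,ok=T)] out:-; in:-
Tick 12: [PARSE:-, VALIDATE:-, TRANSFORM:P5(v=0,ok=F), EMIT:-] out:P4(v=4); in:-
Tick 13: [PARSE:-, VALIDATE:-, TRANSFORM:-, EMIT:P5(v=0,ok=F)] out:-; in:-
Tick 14: [PARSE:-, VALIDATE:-, TRANSFORM:-, EMIT:-] out:P5(v=0); in:-
P1: arrives tick 1, valid=False (id=1, id%2=1), emit tick 5, final value 0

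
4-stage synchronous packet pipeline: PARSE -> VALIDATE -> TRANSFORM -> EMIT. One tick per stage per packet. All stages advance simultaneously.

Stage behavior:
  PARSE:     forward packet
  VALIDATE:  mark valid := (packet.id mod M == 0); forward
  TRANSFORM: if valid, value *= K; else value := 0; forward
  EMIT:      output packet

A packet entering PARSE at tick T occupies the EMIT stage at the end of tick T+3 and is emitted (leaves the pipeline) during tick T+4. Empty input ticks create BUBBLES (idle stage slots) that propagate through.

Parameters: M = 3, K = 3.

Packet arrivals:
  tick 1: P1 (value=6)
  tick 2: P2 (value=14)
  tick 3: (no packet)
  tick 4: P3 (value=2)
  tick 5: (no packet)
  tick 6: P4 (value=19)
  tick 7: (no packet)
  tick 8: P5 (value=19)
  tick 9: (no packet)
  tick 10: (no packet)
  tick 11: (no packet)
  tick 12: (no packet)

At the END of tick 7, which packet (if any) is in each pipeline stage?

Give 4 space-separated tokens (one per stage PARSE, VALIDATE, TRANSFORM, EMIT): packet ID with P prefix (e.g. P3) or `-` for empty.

Answer: - P4 - P3

Derivation:
Tick 1: [PARSE:P1(v=6,ok=F), VALIDATE:-, TRANSFORM:-, EMIT:-] out:-; in:P1
Tick 2: [PARSE:P2(v=14,ok=F), VALIDATE:P1(v=6,ok=F), TRANSFORM:-, EMIT:-] out:-; in:P2
Tick 3: [PARSE:-, VALIDATE:P2(v=14,ok=F), TRANSFORM:P1(v=0,ok=F), EMIT:-] out:-; in:-
Tick 4: [PARSE:P3(v=2,ok=F), VALIDATE:-, TRANSFORM:P2(v=0,ok=F), EMIT:P1(v=0,ok=F)] out:-; in:P3
Tick 5: [PARSE:-, VALIDATE:P3(v=2,ok=T), TRANSFORM:-, EMIT:P2(v=0,ok=F)] out:P1(v=0); in:-
Tick 6: [PARSE:P4(v=19,ok=F), VALIDATE:-, TRANSFORM:P3(v=6,ok=T), EMIT:-] out:P2(v=0); in:P4
Tick 7: [PARSE:-, VALIDATE:P4(v=19,ok=F), TRANSFORM:-, EMIT:P3(v=6,ok=T)] out:-; in:-
At end of tick 7: ['-', 'P4', '-', 'P3']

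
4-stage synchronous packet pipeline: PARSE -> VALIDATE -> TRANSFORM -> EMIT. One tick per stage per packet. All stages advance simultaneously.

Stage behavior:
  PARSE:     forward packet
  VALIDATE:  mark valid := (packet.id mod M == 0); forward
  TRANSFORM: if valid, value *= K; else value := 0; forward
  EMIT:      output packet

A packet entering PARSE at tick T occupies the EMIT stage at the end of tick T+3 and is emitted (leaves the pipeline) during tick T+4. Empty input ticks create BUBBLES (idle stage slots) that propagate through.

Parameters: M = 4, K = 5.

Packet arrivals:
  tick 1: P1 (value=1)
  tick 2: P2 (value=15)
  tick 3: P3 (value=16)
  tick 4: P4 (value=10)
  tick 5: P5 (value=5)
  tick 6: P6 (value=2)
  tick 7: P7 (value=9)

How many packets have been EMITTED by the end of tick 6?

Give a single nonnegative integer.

Answer: 2

Derivation:
Tick 1: [PARSE:P1(v=1,ok=F), VALIDATE:-, TRANSFORM:-, EMIT:-] out:-; in:P1
Tick 2: [PARSE:P2(v=15,ok=F), VALIDATE:P1(v=1,ok=F), TRANSFORM:-, EMIT:-] out:-; in:P2
Tick 3: [PARSE:P3(v=16,ok=F), VALIDATE:P2(v=15,ok=F), TRANSFORM:P1(v=0,ok=F), EMIT:-] out:-; in:P3
Tick 4: [PARSE:P4(v=10,ok=F), VALIDATE:P3(v=16,ok=F), TRANSFORM:P2(v=0,ok=F), EMIT:P1(v=0,ok=F)] out:-; in:P4
Tick 5: [PARSE:P5(v=5,ok=F), VALIDATE:P4(v=10,ok=T), TRANSFORM:P3(v=0,ok=F), EMIT:P2(v=0,ok=F)] out:P1(v=0); in:P5
Tick 6: [PARSE:P6(v=2,ok=F), VALIDATE:P5(v=5,ok=F), TRANSFORM:P4(v=50,ok=T), EMIT:P3(v=0,ok=F)] out:P2(v=0); in:P6
Emitted by tick 6: ['P1', 'P2']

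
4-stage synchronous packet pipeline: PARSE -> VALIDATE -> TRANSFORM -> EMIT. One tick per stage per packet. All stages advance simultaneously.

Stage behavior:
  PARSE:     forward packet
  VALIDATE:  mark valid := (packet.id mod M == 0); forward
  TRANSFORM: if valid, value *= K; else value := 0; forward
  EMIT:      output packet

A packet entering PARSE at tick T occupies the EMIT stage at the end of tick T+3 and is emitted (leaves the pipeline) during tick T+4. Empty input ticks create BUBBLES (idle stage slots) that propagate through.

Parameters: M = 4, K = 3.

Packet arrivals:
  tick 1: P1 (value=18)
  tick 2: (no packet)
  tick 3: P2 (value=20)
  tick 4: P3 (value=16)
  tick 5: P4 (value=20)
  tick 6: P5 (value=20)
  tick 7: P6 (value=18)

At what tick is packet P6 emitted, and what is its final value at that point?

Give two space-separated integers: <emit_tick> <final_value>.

Tick 1: [PARSE:P1(v=18,ok=F), VALIDATE:-, TRANSFORM:-, EMIT:-] out:-; in:P1
Tick 2: [PARSE:-, VALIDATE:P1(v=18,ok=F), TRANSFORM:-, EMIT:-] out:-; in:-
Tick 3: [PARSE:P2(v=20,ok=F), VALIDATE:-, TRANSFORM:P1(v=0,ok=F), EMIT:-] out:-; in:P2
Tick 4: [PARSE:P3(v=16,ok=F), VALIDATE:P2(v=20,ok=F), TRANSFORM:-, EMIT:P1(v=0,ok=F)] out:-; in:P3
Tick 5: [PARSE:P4(v=20,ok=F), VALIDATE:P3(v=16,ok=F), TRANSFORM:P2(v=0,ok=F), EMIT:-] out:P1(v=0); in:P4
Tick 6: [PARSE:P5(v=20,ok=F), VALIDATE:P4(v=20,ok=T), TRANSFORM:P3(v=0,ok=F), EMIT:P2(v=0,ok=F)] out:-; in:P5
Tick 7: [PARSE:P6(v=18,ok=F), VALIDATE:P5(v=20,ok=F), TRANSFORM:P4(v=60,ok=T), EMIT:P3(v=0,ok=F)] out:P2(v=0); in:P6
Tick 8: [PARSE:-, VALIDATE:P6(v=18,ok=F), TRANSFORM:P5(v=0,ok=F), EMIT:P4(v=60,ok=T)] out:P3(v=0); in:-
Tick 9: [PARSE:-, VALIDATE:-, TRANSFORM:P6(v=0,ok=F), EMIT:P5(v=0,ok=F)] out:P4(v=60); in:-
Tick 10: [PARSE:-, VALIDATE:-, TRANSFORM:-, EMIT:P6(v=0,ok=F)] out:P5(v=0); in:-
Tick 11: [PARSE:-, VALIDATE:-, TRANSFORM:-, EMIT:-] out:P6(v=0); in:-
P6: arrives tick 7, valid=False (id=6, id%4=2), emit tick 11, final value 0

Answer: 11 0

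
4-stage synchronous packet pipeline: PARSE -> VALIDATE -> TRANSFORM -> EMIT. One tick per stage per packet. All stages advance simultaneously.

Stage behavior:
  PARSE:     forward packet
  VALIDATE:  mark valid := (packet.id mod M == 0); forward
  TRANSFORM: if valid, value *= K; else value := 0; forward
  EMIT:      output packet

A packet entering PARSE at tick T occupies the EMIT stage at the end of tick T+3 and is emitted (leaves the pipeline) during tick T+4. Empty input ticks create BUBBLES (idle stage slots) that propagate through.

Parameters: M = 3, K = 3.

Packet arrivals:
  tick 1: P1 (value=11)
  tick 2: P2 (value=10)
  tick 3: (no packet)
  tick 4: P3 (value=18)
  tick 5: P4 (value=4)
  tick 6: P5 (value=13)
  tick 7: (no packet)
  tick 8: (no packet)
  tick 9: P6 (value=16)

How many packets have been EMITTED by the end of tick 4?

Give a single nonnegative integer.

Tick 1: [PARSE:P1(v=11,ok=F), VALIDATE:-, TRANSFORM:-, EMIT:-] out:-; in:P1
Tick 2: [PARSE:P2(v=10,ok=F), VALIDATE:P1(v=11,ok=F), TRANSFORM:-, EMIT:-] out:-; in:P2
Tick 3: [PARSE:-, VALIDATE:P2(v=10,ok=F), TRANSFORM:P1(v=0,ok=F), EMIT:-] out:-; in:-
Tick 4: [PARSE:P3(v=18,ok=F), VALIDATE:-, TRANSFORM:P2(v=0,ok=F), EMIT:P1(v=0,ok=F)] out:-; in:P3
Emitted by tick 4: []

Answer: 0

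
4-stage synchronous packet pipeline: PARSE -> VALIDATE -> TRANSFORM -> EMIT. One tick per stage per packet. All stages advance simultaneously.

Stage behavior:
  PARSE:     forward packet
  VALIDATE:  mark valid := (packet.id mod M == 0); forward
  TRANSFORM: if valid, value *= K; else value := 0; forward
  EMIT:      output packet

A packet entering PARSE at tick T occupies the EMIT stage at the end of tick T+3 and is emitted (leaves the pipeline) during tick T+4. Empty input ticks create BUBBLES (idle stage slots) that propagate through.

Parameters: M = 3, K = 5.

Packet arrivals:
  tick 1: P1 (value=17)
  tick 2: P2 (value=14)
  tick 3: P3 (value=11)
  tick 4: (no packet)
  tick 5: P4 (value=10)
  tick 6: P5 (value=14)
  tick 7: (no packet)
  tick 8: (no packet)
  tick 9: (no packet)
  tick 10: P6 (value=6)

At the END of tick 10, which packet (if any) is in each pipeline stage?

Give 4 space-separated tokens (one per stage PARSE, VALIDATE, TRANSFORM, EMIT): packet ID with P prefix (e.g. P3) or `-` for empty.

Tick 1: [PARSE:P1(v=17,ok=F), VALIDATE:-, TRANSFORM:-, EMIT:-] out:-; in:P1
Tick 2: [PARSE:P2(v=14,ok=F), VALIDATE:P1(v=17,ok=F), TRANSFORM:-, EMIT:-] out:-; in:P2
Tick 3: [PARSE:P3(v=11,ok=F), VALIDATE:P2(v=14,ok=F), TRANSFORM:P1(v=0,ok=F), EMIT:-] out:-; in:P3
Tick 4: [PARSE:-, VALIDATE:P3(v=11,ok=T), TRANSFORM:P2(v=0,ok=F), EMIT:P1(v=0,ok=F)] out:-; in:-
Tick 5: [PARSE:P4(v=10,ok=F), VALIDATE:-, TRANSFORM:P3(v=55,ok=T), EMIT:P2(v=0,ok=F)] out:P1(v=0); in:P4
Tick 6: [PARSE:P5(v=14,ok=F), VALIDATE:P4(v=10,ok=F), TRANSFORM:-, EMIT:P3(v=55,ok=T)] out:P2(v=0); in:P5
Tick 7: [PARSE:-, VALIDATE:P5(v=14,ok=F), TRANSFORM:P4(v=0,ok=F), EMIT:-] out:P3(v=55); in:-
Tick 8: [PARSE:-, VALIDATE:-, TRANSFORM:P5(v=0,ok=F), EMIT:P4(v=0,ok=F)] out:-; in:-
Tick 9: [PARSE:-, VALIDATE:-, TRANSFORM:-, EMIT:P5(v=0,ok=F)] out:P4(v=0); in:-
Tick 10: [PARSE:P6(v=6,ok=F), VALIDATE:-, TRANSFORM:-, EMIT:-] out:P5(v=0); in:P6
At end of tick 10: ['P6', '-', '-', '-']

Answer: P6 - - -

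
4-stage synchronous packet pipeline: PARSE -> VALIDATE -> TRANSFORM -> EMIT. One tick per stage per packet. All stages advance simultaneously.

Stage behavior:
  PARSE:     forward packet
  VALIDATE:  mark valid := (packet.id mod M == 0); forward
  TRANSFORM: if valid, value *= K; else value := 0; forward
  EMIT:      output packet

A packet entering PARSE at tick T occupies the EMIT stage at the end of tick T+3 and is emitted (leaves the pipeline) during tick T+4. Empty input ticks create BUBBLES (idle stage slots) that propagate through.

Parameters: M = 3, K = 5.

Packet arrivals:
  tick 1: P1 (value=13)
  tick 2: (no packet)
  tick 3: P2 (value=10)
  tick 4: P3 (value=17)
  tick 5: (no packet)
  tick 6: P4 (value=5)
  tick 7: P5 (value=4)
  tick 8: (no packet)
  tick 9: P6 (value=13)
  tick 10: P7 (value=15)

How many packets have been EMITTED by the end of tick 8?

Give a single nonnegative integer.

Answer: 3

Derivation:
Tick 1: [PARSE:P1(v=13,ok=F), VALIDATE:-, TRANSFORM:-, EMIT:-] out:-; in:P1
Tick 2: [PARSE:-, VALIDATE:P1(v=13,ok=F), TRANSFORM:-, EMIT:-] out:-; in:-
Tick 3: [PARSE:P2(v=10,ok=F), VALIDATE:-, TRANSFORM:P1(v=0,ok=F), EMIT:-] out:-; in:P2
Tick 4: [PARSE:P3(v=17,ok=F), VALIDATE:P2(v=10,ok=F), TRANSFORM:-, EMIT:P1(v=0,ok=F)] out:-; in:P3
Tick 5: [PARSE:-, VALIDATE:P3(v=17,ok=T), TRANSFORM:P2(v=0,ok=F), EMIT:-] out:P1(v=0); in:-
Tick 6: [PARSE:P4(v=5,ok=F), VALIDATE:-, TRANSFORM:P3(v=85,ok=T), EMIT:P2(v=0,ok=F)] out:-; in:P4
Tick 7: [PARSE:P5(v=4,ok=F), VALIDATE:P4(v=5,ok=F), TRANSFORM:-, EMIT:P3(v=85,ok=T)] out:P2(v=0); in:P5
Tick 8: [PARSE:-, VALIDATE:P5(v=4,ok=F), TRANSFORM:P4(v=0,ok=F), EMIT:-] out:P3(v=85); in:-
Emitted by tick 8: ['P1', 'P2', 'P3']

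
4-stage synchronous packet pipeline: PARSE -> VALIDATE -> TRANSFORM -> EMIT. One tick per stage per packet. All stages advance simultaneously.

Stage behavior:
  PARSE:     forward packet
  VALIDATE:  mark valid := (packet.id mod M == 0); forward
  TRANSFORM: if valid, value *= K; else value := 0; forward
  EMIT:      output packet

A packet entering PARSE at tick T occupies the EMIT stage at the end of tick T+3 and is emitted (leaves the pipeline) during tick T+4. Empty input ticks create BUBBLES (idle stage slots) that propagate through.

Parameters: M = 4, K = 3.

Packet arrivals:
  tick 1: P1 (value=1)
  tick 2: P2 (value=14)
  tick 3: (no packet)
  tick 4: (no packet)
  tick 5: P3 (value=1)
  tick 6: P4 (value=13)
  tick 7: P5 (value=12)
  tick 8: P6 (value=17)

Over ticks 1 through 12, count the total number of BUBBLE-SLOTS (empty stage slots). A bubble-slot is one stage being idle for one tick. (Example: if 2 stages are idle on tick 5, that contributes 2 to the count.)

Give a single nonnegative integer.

Answer: 24

Derivation:
Tick 1: [PARSE:P1(v=1,ok=F), VALIDATE:-, TRANSFORM:-, EMIT:-] out:-; bubbles=3
Tick 2: [PARSE:P2(v=14,ok=F), VALIDATE:P1(v=1,ok=F), TRANSFORM:-, EMIT:-] out:-; bubbles=2
Tick 3: [PARSE:-, VALIDATE:P2(v=14,ok=F), TRANSFORM:P1(v=0,ok=F), EMIT:-] out:-; bubbles=2
Tick 4: [PARSE:-, VALIDATE:-, TRANSFORM:P2(v=0,ok=F), EMIT:P1(v=0,ok=F)] out:-; bubbles=2
Tick 5: [PARSE:P3(v=1,ok=F), VALIDATE:-, TRANSFORM:-, EMIT:P2(v=0,ok=F)] out:P1(v=0); bubbles=2
Tick 6: [PARSE:P4(v=13,ok=F), VALIDATE:P3(v=1,ok=F), TRANSFORM:-, EMIT:-] out:P2(v=0); bubbles=2
Tick 7: [PARSE:P5(v=12,ok=F), VALIDATE:P4(v=13,ok=T), TRANSFORM:P3(v=0,ok=F), EMIT:-] out:-; bubbles=1
Tick 8: [PARSE:P6(v=17,ok=F), VALIDATE:P5(v=12,ok=F), TRANSFORM:P4(v=39,ok=T), EMIT:P3(v=0,ok=F)] out:-; bubbles=0
Tick 9: [PARSE:-, VALIDATE:P6(v=17,ok=F), TRANSFORM:P5(v=0,ok=F), EMIT:P4(v=39,ok=T)] out:P3(v=0); bubbles=1
Tick 10: [PARSE:-, VALIDATE:-, TRANSFORM:P6(v=0,ok=F), EMIT:P5(v=0,ok=F)] out:P4(v=39); bubbles=2
Tick 11: [PARSE:-, VALIDATE:-, TRANSFORM:-, EMIT:P6(v=0,ok=F)] out:P5(v=0); bubbles=3
Tick 12: [PARSE:-, VALIDATE:-, TRANSFORM:-, EMIT:-] out:P6(v=0); bubbles=4
Total bubble-slots: 24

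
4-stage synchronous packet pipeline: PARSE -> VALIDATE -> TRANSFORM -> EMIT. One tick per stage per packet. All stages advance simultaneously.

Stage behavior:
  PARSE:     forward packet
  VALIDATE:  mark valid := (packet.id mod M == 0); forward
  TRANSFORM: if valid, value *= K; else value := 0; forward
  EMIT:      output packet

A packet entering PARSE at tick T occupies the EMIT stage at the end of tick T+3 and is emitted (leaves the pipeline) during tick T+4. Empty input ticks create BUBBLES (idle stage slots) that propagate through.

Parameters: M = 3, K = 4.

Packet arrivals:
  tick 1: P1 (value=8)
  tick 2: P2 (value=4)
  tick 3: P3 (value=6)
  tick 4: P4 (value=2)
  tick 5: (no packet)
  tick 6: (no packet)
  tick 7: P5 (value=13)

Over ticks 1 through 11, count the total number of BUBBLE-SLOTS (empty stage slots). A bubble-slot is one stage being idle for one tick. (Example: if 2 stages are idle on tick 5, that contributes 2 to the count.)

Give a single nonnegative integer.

Answer: 24

Derivation:
Tick 1: [PARSE:P1(v=8,ok=F), VALIDATE:-, TRANSFORM:-, EMIT:-] out:-; bubbles=3
Tick 2: [PARSE:P2(v=4,ok=F), VALIDATE:P1(v=8,ok=F), TRANSFORM:-, EMIT:-] out:-; bubbles=2
Tick 3: [PARSE:P3(v=6,ok=F), VALIDATE:P2(v=4,ok=F), TRANSFORM:P1(v=0,ok=F), EMIT:-] out:-; bubbles=1
Tick 4: [PARSE:P4(v=2,ok=F), VALIDATE:P3(v=6,ok=T), TRANSFORM:P2(v=0,ok=F), EMIT:P1(v=0,ok=F)] out:-; bubbles=0
Tick 5: [PARSE:-, VALIDATE:P4(v=2,ok=F), TRANSFORM:P3(v=24,ok=T), EMIT:P2(v=0,ok=F)] out:P1(v=0); bubbles=1
Tick 6: [PARSE:-, VALIDATE:-, TRANSFORM:P4(v=0,ok=F), EMIT:P3(v=24,ok=T)] out:P2(v=0); bubbles=2
Tick 7: [PARSE:P5(v=13,ok=F), VALIDATE:-, TRANSFORM:-, EMIT:P4(v=0,ok=F)] out:P3(v=24); bubbles=2
Tick 8: [PARSE:-, VALIDATE:P5(v=13,ok=F), TRANSFORM:-, EMIT:-] out:P4(v=0); bubbles=3
Tick 9: [PARSE:-, VALIDATE:-, TRANSFORM:P5(v=0,ok=F), EMIT:-] out:-; bubbles=3
Tick 10: [PARSE:-, VALIDATE:-, TRANSFORM:-, EMIT:P5(v=0,ok=F)] out:-; bubbles=3
Tick 11: [PARSE:-, VALIDATE:-, TRANSFORM:-, EMIT:-] out:P5(v=0); bubbles=4
Total bubble-slots: 24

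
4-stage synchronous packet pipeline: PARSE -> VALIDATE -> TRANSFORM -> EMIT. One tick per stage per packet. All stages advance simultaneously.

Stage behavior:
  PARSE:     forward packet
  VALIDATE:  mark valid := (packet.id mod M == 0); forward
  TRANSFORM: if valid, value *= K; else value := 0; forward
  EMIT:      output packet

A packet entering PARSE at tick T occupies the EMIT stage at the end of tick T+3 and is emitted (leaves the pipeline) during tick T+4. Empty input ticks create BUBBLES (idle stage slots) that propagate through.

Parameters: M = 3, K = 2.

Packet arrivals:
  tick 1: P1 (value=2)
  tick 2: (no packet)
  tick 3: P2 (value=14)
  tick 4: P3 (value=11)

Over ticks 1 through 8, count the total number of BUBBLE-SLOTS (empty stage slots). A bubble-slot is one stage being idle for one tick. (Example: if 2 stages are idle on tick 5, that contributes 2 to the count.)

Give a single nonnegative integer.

Answer: 20

Derivation:
Tick 1: [PARSE:P1(v=2,ok=F), VALIDATE:-, TRANSFORM:-, EMIT:-] out:-; bubbles=3
Tick 2: [PARSE:-, VALIDATE:P1(v=2,ok=F), TRANSFORM:-, EMIT:-] out:-; bubbles=3
Tick 3: [PARSE:P2(v=14,ok=F), VALIDATE:-, TRANSFORM:P1(v=0,ok=F), EMIT:-] out:-; bubbles=2
Tick 4: [PARSE:P3(v=11,ok=F), VALIDATE:P2(v=14,ok=F), TRANSFORM:-, EMIT:P1(v=0,ok=F)] out:-; bubbles=1
Tick 5: [PARSE:-, VALIDATE:P3(v=11,ok=T), TRANSFORM:P2(v=0,ok=F), EMIT:-] out:P1(v=0); bubbles=2
Tick 6: [PARSE:-, VALIDATE:-, TRANSFORM:P3(v=22,ok=T), EMIT:P2(v=0,ok=F)] out:-; bubbles=2
Tick 7: [PARSE:-, VALIDATE:-, TRANSFORM:-, EMIT:P3(v=22,ok=T)] out:P2(v=0); bubbles=3
Tick 8: [PARSE:-, VALIDATE:-, TRANSFORM:-, EMIT:-] out:P3(v=22); bubbles=4
Total bubble-slots: 20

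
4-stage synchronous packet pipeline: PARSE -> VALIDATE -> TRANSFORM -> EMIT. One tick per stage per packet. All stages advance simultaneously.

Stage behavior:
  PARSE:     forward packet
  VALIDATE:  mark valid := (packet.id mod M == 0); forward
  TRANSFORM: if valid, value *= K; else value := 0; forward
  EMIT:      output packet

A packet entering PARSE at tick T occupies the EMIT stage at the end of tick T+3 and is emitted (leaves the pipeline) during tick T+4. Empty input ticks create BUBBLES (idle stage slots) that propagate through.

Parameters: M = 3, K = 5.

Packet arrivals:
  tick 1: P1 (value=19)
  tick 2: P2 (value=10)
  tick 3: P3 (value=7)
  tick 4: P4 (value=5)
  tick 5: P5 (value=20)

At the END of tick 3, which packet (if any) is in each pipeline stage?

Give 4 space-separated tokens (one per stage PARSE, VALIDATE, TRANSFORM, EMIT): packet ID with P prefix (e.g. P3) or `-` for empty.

Tick 1: [PARSE:P1(v=19,ok=F), VALIDATE:-, TRANSFORM:-, EMIT:-] out:-; in:P1
Tick 2: [PARSE:P2(v=10,ok=F), VALIDATE:P1(v=19,ok=F), TRANSFORM:-, EMIT:-] out:-; in:P2
Tick 3: [PARSE:P3(v=7,ok=F), VALIDATE:P2(v=10,ok=F), TRANSFORM:P1(v=0,ok=F), EMIT:-] out:-; in:P3
At end of tick 3: ['P3', 'P2', 'P1', '-']

Answer: P3 P2 P1 -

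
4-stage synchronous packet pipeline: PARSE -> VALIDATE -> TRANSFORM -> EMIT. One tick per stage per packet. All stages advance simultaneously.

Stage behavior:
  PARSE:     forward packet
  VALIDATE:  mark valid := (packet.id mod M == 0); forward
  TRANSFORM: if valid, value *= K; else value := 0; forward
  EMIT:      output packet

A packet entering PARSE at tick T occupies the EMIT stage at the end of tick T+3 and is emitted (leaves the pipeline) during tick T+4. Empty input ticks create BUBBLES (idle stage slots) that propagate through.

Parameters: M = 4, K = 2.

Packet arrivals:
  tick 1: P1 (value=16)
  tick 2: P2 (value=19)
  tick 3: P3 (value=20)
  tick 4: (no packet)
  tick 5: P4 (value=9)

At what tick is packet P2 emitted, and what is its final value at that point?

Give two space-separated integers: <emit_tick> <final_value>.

Tick 1: [PARSE:P1(v=16,ok=F), VALIDATE:-, TRANSFORM:-, EMIT:-] out:-; in:P1
Tick 2: [PARSE:P2(v=19,ok=F), VALIDATE:P1(v=16,ok=F), TRANSFORM:-, EMIT:-] out:-; in:P2
Tick 3: [PARSE:P3(v=20,ok=F), VALIDATE:P2(v=19,ok=F), TRANSFORM:P1(v=0,ok=F), EMIT:-] out:-; in:P3
Tick 4: [PARSE:-, VALIDATE:P3(v=20,ok=F), TRANSFORM:P2(v=0,ok=F), EMIT:P1(v=0,ok=F)] out:-; in:-
Tick 5: [PARSE:P4(v=9,ok=F), VALIDATE:-, TRANSFORM:P3(v=0,ok=F), EMIT:P2(v=0,ok=F)] out:P1(v=0); in:P4
Tick 6: [PARSE:-, VALIDATE:P4(v=9,ok=T), TRANSFORM:-, EMIT:P3(v=0,ok=F)] out:P2(v=0); in:-
Tick 7: [PARSE:-, VALIDATE:-, TRANSFORM:P4(v=18,ok=T), EMIT:-] out:P3(v=0); in:-
Tick 8: [PARSE:-, VALIDATE:-, TRANSFORM:-, EMIT:P4(v=18,ok=T)] out:-; in:-
Tick 9: [PARSE:-, VALIDATE:-, TRANSFORM:-, EMIT:-] out:P4(v=18); in:-
P2: arrives tick 2, valid=False (id=2, id%4=2), emit tick 6, final value 0

Answer: 6 0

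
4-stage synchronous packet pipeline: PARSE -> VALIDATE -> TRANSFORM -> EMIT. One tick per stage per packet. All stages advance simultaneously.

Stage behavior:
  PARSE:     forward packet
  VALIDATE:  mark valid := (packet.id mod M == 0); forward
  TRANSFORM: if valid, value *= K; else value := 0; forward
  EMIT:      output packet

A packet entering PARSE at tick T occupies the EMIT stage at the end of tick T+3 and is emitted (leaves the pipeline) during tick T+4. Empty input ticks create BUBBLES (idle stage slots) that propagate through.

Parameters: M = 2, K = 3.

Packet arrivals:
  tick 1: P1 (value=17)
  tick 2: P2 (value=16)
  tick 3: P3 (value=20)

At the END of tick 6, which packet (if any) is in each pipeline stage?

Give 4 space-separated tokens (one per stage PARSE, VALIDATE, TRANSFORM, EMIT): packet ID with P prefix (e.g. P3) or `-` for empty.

Answer: - - - P3

Derivation:
Tick 1: [PARSE:P1(v=17,ok=F), VALIDATE:-, TRANSFORM:-, EMIT:-] out:-; in:P1
Tick 2: [PARSE:P2(v=16,ok=F), VALIDATE:P1(v=17,ok=F), TRANSFORM:-, EMIT:-] out:-; in:P2
Tick 3: [PARSE:P3(v=20,ok=F), VALIDATE:P2(v=16,ok=T), TRANSFORM:P1(v=0,ok=F), EMIT:-] out:-; in:P3
Tick 4: [PARSE:-, VALIDATE:P3(v=20,ok=F), TRANSFORM:P2(v=48,ok=T), EMIT:P1(v=0,ok=F)] out:-; in:-
Tick 5: [PARSE:-, VALIDATE:-, TRANSFORM:P3(v=0,ok=F), EMIT:P2(v=48,ok=T)] out:P1(v=0); in:-
Tick 6: [PARSE:-, VALIDATE:-, TRANSFORM:-, EMIT:P3(v=0,ok=F)] out:P2(v=48); in:-
At end of tick 6: ['-', '-', '-', 'P3']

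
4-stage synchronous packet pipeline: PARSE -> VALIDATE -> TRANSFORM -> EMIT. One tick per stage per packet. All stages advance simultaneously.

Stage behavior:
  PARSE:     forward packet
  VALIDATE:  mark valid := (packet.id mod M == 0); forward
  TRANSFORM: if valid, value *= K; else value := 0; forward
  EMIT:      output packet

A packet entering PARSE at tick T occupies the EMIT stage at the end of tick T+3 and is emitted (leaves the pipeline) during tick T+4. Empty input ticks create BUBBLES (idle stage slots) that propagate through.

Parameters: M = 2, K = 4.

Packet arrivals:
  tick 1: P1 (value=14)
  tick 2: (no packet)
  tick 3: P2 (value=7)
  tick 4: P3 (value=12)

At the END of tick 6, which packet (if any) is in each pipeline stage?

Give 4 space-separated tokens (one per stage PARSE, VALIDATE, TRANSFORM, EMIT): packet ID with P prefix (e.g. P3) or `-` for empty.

Answer: - - P3 P2

Derivation:
Tick 1: [PARSE:P1(v=14,ok=F), VALIDATE:-, TRANSFORM:-, EMIT:-] out:-; in:P1
Tick 2: [PARSE:-, VALIDATE:P1(v=14,ok=F), TRANSFORM:-, EMIT:-] out:-; in:-
Tick 3: [PARSE:P2(v=7,ok=F), VALIDATE:-, TRANSFORM:P1(v=0,ok=F), EMIT:-] out:-; in:P2
Tick 4: [PARSE:P3(v=12,ok=F), VALIDATE:P2(v=7,ok=T), TRANSFORM:-, EMIT:P1(v=0,ok=F)] out:-; in:P3
Tick 5: [PARSE:-, VALIDATE:P3(v=12,ok=F), TRANSFORM:P2(v=28,ok=T), EMIT:-] out:P1(v=0); in:-
Tick 6: [PARSE:-, VALIDATE:-, TRANSFORM:P3(v=0,ok=F), EMIT:P2(v=28,ok=T)] out:-; in:-
At end of tick 6: ['-', '-', 'P3', 'P2']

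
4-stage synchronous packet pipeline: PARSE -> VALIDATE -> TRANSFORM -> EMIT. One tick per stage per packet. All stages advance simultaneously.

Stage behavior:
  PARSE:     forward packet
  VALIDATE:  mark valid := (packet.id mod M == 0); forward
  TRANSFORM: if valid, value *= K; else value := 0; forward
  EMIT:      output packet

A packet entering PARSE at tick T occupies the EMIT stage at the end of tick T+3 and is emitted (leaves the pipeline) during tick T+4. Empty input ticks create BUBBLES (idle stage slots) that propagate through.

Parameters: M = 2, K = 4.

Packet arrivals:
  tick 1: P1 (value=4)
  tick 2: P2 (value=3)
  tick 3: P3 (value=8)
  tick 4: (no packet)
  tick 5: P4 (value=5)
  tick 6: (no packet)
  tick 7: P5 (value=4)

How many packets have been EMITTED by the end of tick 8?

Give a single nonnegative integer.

Tick 1: [PARSE:P1(v=4,ok=F), VALIDATE:-, TRANSFORM:-, EMIT:-] out:-; in:P1
Tick 2: [PARSE:P2(v=3,ok=F), VALIDATE:P1(v=4,ok=F), TRANSFORM:-, EMIT:-] out:-; in:P2
Tick 3: [PARSE:P3(v=8,ok=F), VALIDATE:P2(v=3,ok=T), TRANSFORM:P1(v=0,ok=F), EMIT:-] out:-; in:P3
Tick 4: [PARSE:-, VALIDATE:P3(v=8,ok=F), TRANSFORM:P2(v=12,ok=T), EMIT:P1(v=0,ok=F)] out:-; in:-
Tick 5: [PARSE:P4(v=5,ok=F), VALIDATE:-, TRANSFORM:P3(v=0,ok=F), EMIT:P2(v=12,ok=T)] out:P1(v=0); in:P4
Tick 6: [PARSE:-, VALIDATE:P4(v=5,ok=T), TRANSFORM:-, EMIT:P3(v=0,ok=F)] out:P2(v=12); in:-
Tick 7: [PARSE:P5(v=4,ok=F), VALIDATE:-, TRANSFORM:P4(v=20,ok=T), EMIT:-] out:P3(v=0); in:P5
Tick 8: [PARSE:-, VALIDATE:P5(v=4,ok=F), TRANSFORM:-, EMIT:P4(v=20,ok=T)] out:-; in:-
Emitted by tick 8: ['P1', 'P2', 'P3']

Answer: 3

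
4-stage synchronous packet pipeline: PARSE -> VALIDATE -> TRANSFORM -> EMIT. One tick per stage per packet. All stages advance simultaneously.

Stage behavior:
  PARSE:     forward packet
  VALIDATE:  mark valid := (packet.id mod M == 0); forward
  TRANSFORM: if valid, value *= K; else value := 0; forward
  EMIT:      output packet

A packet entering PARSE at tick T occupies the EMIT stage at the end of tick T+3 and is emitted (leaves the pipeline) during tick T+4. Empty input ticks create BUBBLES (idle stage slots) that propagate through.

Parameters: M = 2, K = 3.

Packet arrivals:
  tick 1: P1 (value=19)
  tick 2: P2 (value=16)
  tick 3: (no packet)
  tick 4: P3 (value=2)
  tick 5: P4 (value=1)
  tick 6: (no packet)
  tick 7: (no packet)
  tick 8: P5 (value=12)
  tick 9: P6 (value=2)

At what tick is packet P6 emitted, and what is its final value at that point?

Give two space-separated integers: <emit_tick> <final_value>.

Answer: 13 6

Derivation:
Tick 1: [PARSE:P1(v=19,ok=F), VALIDATE:-, TRANSFORM:-, EMIT:-] out:-; in:P1
Tick 2: [PARSE:P2(v=16,ok=F), VALIDATE:P1(v=19,ok=F), TRANSFORM:-, EMIT:-] out:-; in:P2
Tick 3: [PARSE:-, VALIDATE:P2(v=16,ok=T), TRANSFORM:P1(v=0,ok=F), EMIT:-] out:-; in:-
Tick 4: [PARSE:P3(v=2,ok=F), VALIDATE:-, TRANSFORM:P2(v=48,ok=T), EMIT:P1(v=0,ok=F)] out:-; in:P3
Tick 5: [PARSE:P4(v=1,ok=F), VALIDATE:P3(v=2,ok=F), TRANSFORM:-, EMIT:P2(v=48,ok=T)] out:P1(v=0); in:P4
Tick 6: [PARSE:-, VALIDATE:P4(v=1,ok=T), TRANSFORM:P3(v=0,ok=F), EMIT:-] out:P2(v=48); in:-
Tick 7: [PARSE:-, VALIDATE:-, TRANSFORM:P4(v=3,ok=T), EMIT:P3(v=0,ok=F)] out:-; in:-
Tick 8: [PARSE:P5(v=12,ok=F), VALIDATE:-, TRANSFORM:-, EMIT:P4(v=3,ok=T)] out:P3(v=0); in:P5
Tick 9: [PARSE:P6(v=2,ok=F), VALIDATE:P5(v=12,ok=F), TRANSFORM:-, EMIT:-] out:P4(v=3); in:P6
Tick 10: [PARSE:-, VALIDATE:P6(v=2,ok=T), TRANSFORM:P5(v=0,ok=F), EMIT:-] out:-; in:-
Tick 11: [PARSE:-, VALIDATE:-, TRANSFORM:P6(v=6,ok=T), EMIT:P5(v=0,ok=F)] out:-; in:-
Tick 12: [PARSE:-, VALIDATE:-, TRANSFORM:-, EMIT:P6(v=6,ok=T)] out:P5(v=0); in:-
Tick 13: [PARSE:-, VALIDATE:-, TRANSFORM:-, EMIT:-] out:P6(v=6); in:-
P6: arrives tick 9, valid=True (id=6, id%2=0), emit tick 13, final value 6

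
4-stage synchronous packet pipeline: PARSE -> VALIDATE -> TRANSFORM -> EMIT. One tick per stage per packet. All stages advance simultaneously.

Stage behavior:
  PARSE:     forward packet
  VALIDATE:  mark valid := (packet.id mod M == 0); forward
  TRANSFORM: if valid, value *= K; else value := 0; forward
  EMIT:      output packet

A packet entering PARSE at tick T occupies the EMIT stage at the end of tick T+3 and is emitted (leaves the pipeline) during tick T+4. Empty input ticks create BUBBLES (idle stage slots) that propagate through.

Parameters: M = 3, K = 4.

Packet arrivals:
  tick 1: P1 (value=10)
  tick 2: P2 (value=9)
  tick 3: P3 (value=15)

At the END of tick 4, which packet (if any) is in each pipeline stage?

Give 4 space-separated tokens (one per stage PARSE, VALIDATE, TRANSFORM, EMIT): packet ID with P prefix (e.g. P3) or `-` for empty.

Answer: - P3 P2 P1

Derivation:
Tick 1: [PARSE:P1(v=10,ok=F), VALIDATE:-, TRANSFORM:-, EMIT:-] out:-; in:P1
Tick 2: [PARSE:P2(v=9,ok=F), VALIDATE:P1(v=10,ok=F), TRANSFORM:-, EMIT:-] out:-; in:P2
Tick 3: [PARSE:P3(v=15,ok=F), VALIDATE:P2(v=9,ok=F), TRANSFORM:P1(v=0,ok=F), EMIT:-] out:-; in:P3
Tick 4: [PARSE:-, VALIDATE:P3(v=15,ok=T), TRANSFORM:P2(v=0,ok=F), EMIT:P1(v=0,ok=F)] out:-; in:-
At end of tick 4: ['-', 'P3', 'P2', 'P1']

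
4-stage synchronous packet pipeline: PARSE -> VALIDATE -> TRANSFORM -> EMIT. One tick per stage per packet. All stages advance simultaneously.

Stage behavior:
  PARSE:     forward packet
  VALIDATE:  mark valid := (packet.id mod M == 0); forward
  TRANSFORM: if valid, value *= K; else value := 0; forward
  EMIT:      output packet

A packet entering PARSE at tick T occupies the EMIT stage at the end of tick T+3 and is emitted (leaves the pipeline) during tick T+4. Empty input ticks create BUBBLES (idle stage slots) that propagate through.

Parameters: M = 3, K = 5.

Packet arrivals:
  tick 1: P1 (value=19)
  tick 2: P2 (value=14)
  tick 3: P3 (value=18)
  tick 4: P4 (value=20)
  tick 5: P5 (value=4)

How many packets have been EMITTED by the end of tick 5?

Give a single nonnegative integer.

Answer: 1

Derivation:
Tick 1: [PARSE:P1(v=19,ok=F), VALIDATE:-, TRANSFORM:-, EMIT:-] out:-; in:P1
Tick 2: [PARSE:P2(v=14,ok=F), VALIDATE:P1(v=19,ok=F), TRANSFORM:-, EMIT:-] out:-; in:P2
Tick 3: [PARSE:P3(v=18,ok=F), VALIDATE:P2(v=14,ok=F), TRANSFORM:P1(v=0,ok=F), EMIT:-] out:-; in:P3
Tick 4: [PARSE:P4(v=20,ok=F), VALIDATE:P3(v=18,ok=T), TRANSFORM:P2(v=0,ok=F), EMIT:P1(v=0,ok=F)] out:-; in:P4
Tick 5: [PARSE:P5(v=4,ok=F), VALIDATE:P4(v=20,ok=F), TRANSFORM:P3(v=90,ok=T), EMIT:P2(v=0,ok=F)] out:P1(v=0); in:P5
Emitted by tick 5: ['P1']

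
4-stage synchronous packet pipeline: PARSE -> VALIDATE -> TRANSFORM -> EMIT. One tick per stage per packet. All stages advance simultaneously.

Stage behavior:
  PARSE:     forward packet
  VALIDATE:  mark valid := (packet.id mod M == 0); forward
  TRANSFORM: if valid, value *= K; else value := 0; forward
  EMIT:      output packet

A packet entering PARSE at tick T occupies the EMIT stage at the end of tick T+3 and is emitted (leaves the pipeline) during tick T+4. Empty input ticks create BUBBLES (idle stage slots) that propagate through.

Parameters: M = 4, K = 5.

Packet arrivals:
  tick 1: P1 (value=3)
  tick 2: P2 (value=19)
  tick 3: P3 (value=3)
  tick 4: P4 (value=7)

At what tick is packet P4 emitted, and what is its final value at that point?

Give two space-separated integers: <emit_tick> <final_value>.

Answer: 8 35

Derivation:
Tick 1: [PARSE:P1(v=3,ok=F), VALIDATE:-, TRANSFORM:-, EMIT:-] out:-; in:P1
Tick 2: [PARSE:P2(v=19,ok=F), VALIDATE:P1(v=3,ok=F), TRANSFORM:-, EMIT:-] out:-; in:P2
Tick 3: [PARSE:P3(v=3,ok=F), VALIDATE:P2(v=19,ok=F), TRANSFORM:P1(v=0,ok=F), EMIT:-] out:-; in:P3
Tick 4: [PARSE:P4(v=7,ok=F), VALIDATE:P3(v=3,ok=F), TRANSFORM:P2(v=0,ok=F), EMIT:P1(v=0,ok=F)] out:-; in:P4
Tick 5: [PARSE:-, VALIDATE:P4(v=7,ok=T), TRANSFORM:P3(v=0,ok=F), EMIT:P2(v=0,ok=F)] out:P1(v=0); in:-
Tick 6: [PARSE:-, VALIDATE:-, TRANSFORM:P4(v=35,ok=T), EMIT:P3(v=0,ok=F)] out:P2(v=0); in:-
Tick 7: [PARSE:-, VALIDATE:-, TRANSFORM:-, EMIT:P4(v=35,ok=T)] out:P3(v=0); in:-
Tick 8: [PARSE:-, VALIDATE:-, TRANSFORM:-, EMIT:-] out:P4(v=35); in:-
P4: arrives tick 4, valid=True (id=4, id%4=0), emit tick 8, final value 35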